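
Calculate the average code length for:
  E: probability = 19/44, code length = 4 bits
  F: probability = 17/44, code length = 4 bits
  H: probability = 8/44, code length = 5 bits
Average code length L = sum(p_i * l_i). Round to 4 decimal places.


Weighted contributions p_i * l_i:
  E: (19/44) * 4 = 76/44
  F: (17/44) * 4 = 68/44
  H: (8/44) * 5 = 40/44
Sum = (76 + 68 + 40)/44 = 184/44

L = 184/44 = 4.1818 bits/symbol


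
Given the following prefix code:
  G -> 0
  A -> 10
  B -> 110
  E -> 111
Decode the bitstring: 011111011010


Decoding step by step:
Bits 0 -> G
Bits 111 -> E
Bits 110 -> B
Bits 110 -> B
Bits 10 -> A


Decoded message: GEBBA


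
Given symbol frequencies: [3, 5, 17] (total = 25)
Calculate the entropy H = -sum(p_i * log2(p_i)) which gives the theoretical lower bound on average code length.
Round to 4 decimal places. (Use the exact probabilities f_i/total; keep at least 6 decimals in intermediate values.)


Per-symbol terms -p_i * log2(p_i) with p_i = f_i/25:
  p = 3/25 = 0.120000: log2(p) = -3.058894, -p*log2(p) = 0.367067
  p = 5/25 = 0.200000: log2(p) = -2.321928, -p*log2(p) = 0.464386
  p = 17/25 = 0.680000: log2(p) = -0.556393, -p*log2(p) = 0.378347
H = 0.367067 + 0.464386 + 0.378347 = 1.209800

H = 1.2098 bits/symbol


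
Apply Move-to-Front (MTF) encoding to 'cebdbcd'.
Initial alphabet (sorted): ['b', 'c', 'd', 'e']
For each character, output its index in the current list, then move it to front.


MTF encoding:
'c': index 1 in ['b', 'c', 'd', 'e'] -> ['c', 'b', 'd', 'e']
'e': index 3 in ['c', 'b', 'd', 'e'] -> ['e', 'c', 'b', 'd']
'b': index 2 in ['e', 'c', 'b', 'd'] -> ['b', 'e', 'c', 'd']
'd': index 3 in ['b', 'e', 'c', 'd'] -> ['d', 'b', 'e', 'c']
'b': index 1 in ['d', 'b', 'e', 'c'] -> ['b', 'd', 'e', 'c']
'c': index 3 in ['b', 'd', 'e', 'c'] -> ['c', 'b', 'd', 'e']
'd': index 2 in ['c', 'b', 'd', 'e'] -> ['d', 'c', 'b', 'e']


Output: [1, 3, 2, 3, 1, 3, 2]


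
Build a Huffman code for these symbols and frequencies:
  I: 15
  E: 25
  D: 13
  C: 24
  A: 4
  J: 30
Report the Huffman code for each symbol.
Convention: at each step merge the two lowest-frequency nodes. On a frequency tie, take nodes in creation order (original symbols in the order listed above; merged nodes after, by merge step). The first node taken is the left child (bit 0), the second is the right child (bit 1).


Huffman tree construction:
Step 1: Merge A(4) + D(13) = 17
Step 2: Merge I(15) + (A+D)(17) = 32
Step 3: Merge C(24) + E(25) = 49
Step 4: Merge J(30) + (I+(A+D))(32) = 62
Step 5: Merge (C+E)(49) + (J+(I+(A+D)))(62) = 111
Read each symbol's code off the tree from the root (left child = 0, right child = 1).

Codes:
  I: 110 (length 3)
  E: 01 (length 2)
  D: 1111 (length 4)
  C: 00 (length 2)
  A: 1110 (length 4)
  J: 10 (length 2)
Average code length: 271/111 = 2.4414 bits/symbol


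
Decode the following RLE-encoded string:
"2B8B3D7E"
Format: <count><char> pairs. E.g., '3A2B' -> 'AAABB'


Expanding each <count><char> pair:
  2B -> 'BB'
  8B -> 'BBBBBBBB'
  3D -> 'DDD'
  7E -> 'EEEEEEE'

Decoded = BBBBBBBBBBDDDEEEEEEE


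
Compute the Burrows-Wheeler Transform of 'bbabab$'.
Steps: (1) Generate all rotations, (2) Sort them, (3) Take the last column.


Rotations (sorted):
  0: $bbabab -> last char: b
  1: ab$bbab -> last char: b
  2: abab$bb -> last char: b
  3: b$bbaba -> last char: a
  4: bab$bba -> last char: a
  5: babab$b -> last char: b
  6: bbabab$ -> last char: $


BWT = bbbaab$


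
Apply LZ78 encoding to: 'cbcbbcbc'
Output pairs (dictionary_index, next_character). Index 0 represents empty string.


LZ78 encoding steps:
Dictionary: {0: ''}
Step 1: w='' (idx 0), next='c' -> output (0, 'c'), add 'c' as idx 1
Step 2: w='' (idx 0), next='b' -> output (0, 'b'), add 'b' as idx 2
Step 3: w='c' (idx 1), next='b' -> output (1, 'b'), add 'cb' as idx 3
Step 4: w='b' (idx 2), next='c' -> output (2, 'c'), add 'bc' as idx 4
Step 5: w='bc' (idx 4), end of input -> output (4, '')


Encoded: [(0, 'c'), (0, 'b'), (1, 'b'), (2, 'c'), (4, '')]


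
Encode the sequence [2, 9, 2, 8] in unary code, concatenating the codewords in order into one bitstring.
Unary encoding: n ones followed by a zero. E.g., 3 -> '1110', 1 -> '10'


Encode each number as n ones followed by a terminating 0:
  2 -> 110 (3 bits)
  9 -> 1111111110 (10 bits)
  2 -> 110 (3 bits)
  8 -> 111111110 (9 bits)
Total length = 3 + 10 + 3 + 9 = 25 bits.

Unary([2, 9, 2, 8]) = 1101111111110110111111110 (25 bits)


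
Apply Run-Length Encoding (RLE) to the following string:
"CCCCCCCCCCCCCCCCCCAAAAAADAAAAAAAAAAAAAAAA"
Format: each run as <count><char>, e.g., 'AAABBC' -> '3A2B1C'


Scanning runs left to right:
  i=0: run of 'C' x 18 -> '18C'
  i=18: run of 'A' x 6 -> '6A'
  i=24: run of 'D' x 1 -> '1D'
  i=25: run of 'A' x 16 -> '16A'

RLE = 18C6A1D16A


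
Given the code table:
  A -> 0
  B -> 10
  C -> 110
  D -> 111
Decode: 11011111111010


Decoding:
110 -> C
111 -> D
111 -> D
110 -> C
10 -> B


Result: CDDCB


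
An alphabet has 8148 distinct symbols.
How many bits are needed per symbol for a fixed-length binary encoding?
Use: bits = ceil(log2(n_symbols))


log2(8148) = 12.9922
Bracket: 2^12 = 4096 < 8148 <= 2^13 = 8192
So ceil(log2(8148)) = 13

bits = ceil(log2(8148)) = ceil(12.9922) = 13 bits


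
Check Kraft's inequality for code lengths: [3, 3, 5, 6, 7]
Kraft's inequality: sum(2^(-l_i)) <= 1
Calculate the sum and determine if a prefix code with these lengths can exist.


Sum = 2^(-3) + 2^(-3) + 2^(-5) + 2^(-6) + 2^(-7)
    = 0.125 + 0.125 + 0.03125 + 0.015625 + 0.0078125
    = 39/128 = 0.3046875
Since 0.3046875 <= 1, Kraft's inequality IS satisfied.
A prefix code with these lengths CAN exist.

Kraft sum = 0.3046875. Satisfied.


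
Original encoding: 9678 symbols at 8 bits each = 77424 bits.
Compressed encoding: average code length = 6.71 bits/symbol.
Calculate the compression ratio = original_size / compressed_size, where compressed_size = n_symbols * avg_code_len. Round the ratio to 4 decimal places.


original_size = n_symbols * orig_bits = 9678 * 8 = 77424 bits
compressed_size = n_symbols * avg_code_len = 9678 * 6.71 = 64939.38 bits
ratio = original_size / compressed_size = 77424 / 64939.38 = 1.1923

Compression ratio = 1.1923


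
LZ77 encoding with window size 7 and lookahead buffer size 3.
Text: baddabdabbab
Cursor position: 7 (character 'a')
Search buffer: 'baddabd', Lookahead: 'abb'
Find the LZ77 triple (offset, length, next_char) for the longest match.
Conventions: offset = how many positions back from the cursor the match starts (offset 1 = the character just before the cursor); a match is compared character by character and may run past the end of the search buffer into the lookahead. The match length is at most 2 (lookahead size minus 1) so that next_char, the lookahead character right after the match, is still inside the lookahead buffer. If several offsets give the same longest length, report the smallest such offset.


Try each offset into the search buffer:
  offset=1 (pos 6, char 'd'): match length 0
  offset=2 (pos 5, char 'b'): match length 0
  offset=3 (pos 4, char 'a'): match length 2
  offset=4 (pos 3, char 'd'): match length 0
  offset=5 (pos 2, char 'd'): match length 0
  offset=6 (pos 1, char 'a'): match length 1
  offset=7 (pos 0, char 'b'): match length 0
Longest match has length 2 at offset 3.
next_char = character at position 7 + 2 = 9 -> 'b'

Best match: offset=3, length=2 (matching 'ab' starting at position 4)
LZ77 triple: (3, 2, 'b')


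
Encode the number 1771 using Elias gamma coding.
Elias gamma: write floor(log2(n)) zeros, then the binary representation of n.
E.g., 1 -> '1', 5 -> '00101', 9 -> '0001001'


num_bits = floor(log2(1771)) + 1 = 11
leading_zeros = num_bits - 1 = 10
binary(1771) = 11011101011

Elias gamma(1771) = '0000000000' + '11011101011' = 000000000011011101011 (21 bits)


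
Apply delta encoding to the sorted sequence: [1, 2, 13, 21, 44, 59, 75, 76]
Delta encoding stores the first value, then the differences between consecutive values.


First value: 1
Deltas:
  2 - 1 = 1
  13 - 2 = 11
  21 - 13 = 8
  44 - 21 = 23
  59 - 44 = 15
  75 - 59 = 16
  76 - 75 = 1


Delta encoded: [1, 1, 11, 8, 23, 15, 16, 1]


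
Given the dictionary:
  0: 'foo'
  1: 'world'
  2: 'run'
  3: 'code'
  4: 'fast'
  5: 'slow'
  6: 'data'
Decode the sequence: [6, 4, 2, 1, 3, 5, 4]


Look up each index in the dictionary:
  6 -> 'data'
  4 -> 'fast'
  2 -> 'run'
  1 -> 'world'
  3 -> 'code'
  5 -> 'slow'
  4 -> 'fast'

Decoded: "data fast run world code slow fast"


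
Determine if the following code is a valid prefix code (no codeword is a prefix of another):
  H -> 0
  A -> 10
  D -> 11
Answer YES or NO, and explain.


Checking each pair (does one codeword prefix another?):
  H='0' vs A='10': no prefix
  H='0' vs D='11': no prefix
  A='10' vs H='0': no prefix
  A='10' vs D='11': no prefix
  D='11' vs H='0': no prefix
  D='11' vs A='10': no prefix
No violation found over all pairs.

YES -- this is a valid prefix code. No codeword is a prefix of any other codeword.


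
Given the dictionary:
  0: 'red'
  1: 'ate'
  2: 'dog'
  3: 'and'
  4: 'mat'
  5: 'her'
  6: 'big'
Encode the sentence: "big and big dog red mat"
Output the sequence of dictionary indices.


Look up each word in the dictionary:
  'big' -> 6
  'and' -> 3
  'big' -> 6
  'dog' -> 2
  'red' -> 0
  'mat' -> 4

Encoded: [6, 3, 6, 2, 0, 4]


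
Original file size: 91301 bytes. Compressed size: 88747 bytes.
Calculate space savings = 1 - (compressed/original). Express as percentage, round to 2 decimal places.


ratio = compressed/original = 88747/91301 = 0.972027
savings = 1 - ratio = 1 - 0.972027 = 0.027973
as a percentage: 0.027973 * 100 = 2.8%

Space savings = 1 - 88747/91301 = 2.8%


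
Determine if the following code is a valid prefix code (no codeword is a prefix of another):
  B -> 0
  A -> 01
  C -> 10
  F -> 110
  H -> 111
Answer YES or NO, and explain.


Checking each pair (does one codeword prefix another?):
  B='0' vs A='01': prefix -- VIOLATION

NO -- this is NOT a valid prefix code. B (0) is a prefix of A (01).


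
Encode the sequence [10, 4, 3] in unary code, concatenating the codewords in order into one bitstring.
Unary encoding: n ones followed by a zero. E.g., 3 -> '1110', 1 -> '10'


Encode each number as n ones followed by a terminating 0:
  10 -> 11111111110 (11 bits)
  4 -> 11110 (5 bits)
  3 -> 1110 (4 bits)
Total length = 11 + 5 + 4 = 20 bits.

Unary([10, 4, 3]) = 11111111110111101110 (20 bits)


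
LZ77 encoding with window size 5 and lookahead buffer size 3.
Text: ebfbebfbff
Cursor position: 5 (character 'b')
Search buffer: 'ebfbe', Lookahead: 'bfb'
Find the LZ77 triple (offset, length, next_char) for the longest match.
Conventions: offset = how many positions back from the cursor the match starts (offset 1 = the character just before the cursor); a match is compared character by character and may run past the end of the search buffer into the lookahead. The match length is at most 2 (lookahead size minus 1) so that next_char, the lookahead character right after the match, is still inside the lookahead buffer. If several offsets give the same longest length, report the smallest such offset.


Try each offset into the search buffer:
  offset=1 (pos 4, char 'e'): match length 0
  offset=2 (pos 3, char 'b'): match length 1
  offset=3 (pos 2, char 'f'): match length 0
  offset=4 (pos 1, char 'b'): match length 2
  offset=5 (pos 0, char 'e'): match length 0
Longest match has length 2 at offset 4.
next_char = character at position 5 + 2 = 7 -> 'b'

Best match: offset=4, length=2 (matching 'bf' starting at position 1)
LZ77 triple: (4, 2, 'b')


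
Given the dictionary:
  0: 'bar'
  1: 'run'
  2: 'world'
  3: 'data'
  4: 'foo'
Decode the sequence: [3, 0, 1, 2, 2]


Look up each index in the dictionary:
  3 -> 'data'
  0 -> 'bar'
  1 -> 'run'
  2 -> 'world'
  2 -> 'world'

Decoded: "data bar run world world"


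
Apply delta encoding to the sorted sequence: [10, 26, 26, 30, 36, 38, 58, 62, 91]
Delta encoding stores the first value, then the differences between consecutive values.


First value: 10
Deltas:
  26 - 10 = 16
  26 - 26 = 0
  30 - 26 = 4
  36 - 30 = 6
  38 - 36 = 2
  58 - 38 = 20
  62 - 58 = 4
  91 - 62 = 29


Delta encoded: [10, 16, 0, 4, 6, 2, 20, 4, 29]


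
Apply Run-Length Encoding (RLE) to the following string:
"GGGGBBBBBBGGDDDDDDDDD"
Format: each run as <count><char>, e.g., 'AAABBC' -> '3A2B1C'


Scanning runs left to right:
  i=0: run of 'G' x 4 -> '4G'
  i=4: run of 'B' x 6 -> '6B'
  i=10: run of 'G' x 2 -> '2G'
  i=12: run of 'D' x 9 -> '9D'

RLE = 4G6B2G9D


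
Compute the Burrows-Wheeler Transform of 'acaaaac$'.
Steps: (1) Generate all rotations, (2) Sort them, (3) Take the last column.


Rotations (sorted):
  0: $acaaaac -> last char: c
  1: aaaac$ac -> last char: c
  2: aaac$aca -> last char: a
  3: aac$acaa -> last char: a
  4: ac$acaaa -> last char: a
  5: acaaaac$ -> last char: $
  6: c$acaaaa -> last char: a
  7: caaaac$a -> last char: a


BWT = ccaaa$aa


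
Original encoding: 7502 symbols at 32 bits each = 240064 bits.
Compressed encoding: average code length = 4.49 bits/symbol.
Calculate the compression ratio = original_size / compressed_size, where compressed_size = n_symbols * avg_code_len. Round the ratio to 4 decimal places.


original_size = n_symbols * orig_bits = 7502 * 32 = 240064 bits
compressed_size = n_symbols * avg_code_len = 7502 * 4.49 = 33683.98 bits
ratio = original_size / compressed_size = 240064 / 33683.98 = 7.1269

Compression ratio = 7.1269


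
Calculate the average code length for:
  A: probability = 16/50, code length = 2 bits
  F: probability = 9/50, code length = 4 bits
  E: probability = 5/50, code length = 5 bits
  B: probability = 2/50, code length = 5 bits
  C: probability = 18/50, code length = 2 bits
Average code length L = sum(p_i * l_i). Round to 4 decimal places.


Weighted contributions p_i * l_i:
  A: (16/50) * 2 = 32/50
  F: (9/50) * 4 = 36/50
  E: (5/50) * 5 = 25/50
  B: (2/50) * 5 = 10/50
  C: (18/50) * 2 = 36/50
Sum = (32 + 36 + 25 + 10 + 36)/50 = 139/50

L = 139/50 = 2.7800 bits/symbol


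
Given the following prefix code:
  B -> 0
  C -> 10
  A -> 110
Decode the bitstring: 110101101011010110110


Decoding step by step:
Bits 110 -> A
Bits 10 -> C
Bits 110 -> A
Bits 10 -> C
Bits 110 -> A
Bits 10 -> C
Bits 110 -> A
Bits 110 -> A


Decoded message: ACACACAA


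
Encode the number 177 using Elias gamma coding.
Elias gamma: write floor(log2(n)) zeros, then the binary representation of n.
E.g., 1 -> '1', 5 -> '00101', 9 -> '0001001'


num_bits = floor(log2(177)) + 1 = 8
leading_zeros = num_bits - 1 = 7
binary(177) = 10110001

Elias gamma(177) = '0000000' + '10110001' = 000000010110001 (15 bits)


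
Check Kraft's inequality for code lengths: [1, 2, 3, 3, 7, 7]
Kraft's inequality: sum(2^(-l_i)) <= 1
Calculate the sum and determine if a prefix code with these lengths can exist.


Sum = 2^(-1) + 2^(-2) + 2^(-3) + 2^(-3) + 2^(-7) + 2^(-7)
    = 0.5 + 0.25 + 0.125 + 0.125 + 0.0078125 + 0.0078125
    = 130/128 = 1.015625
Since 1.015625 > 1, Kraft's inequality is NOT satisfied.
A prefix code with these lengths CANNOT exist.

Kraft sum = 1.015625. Not satisfied.


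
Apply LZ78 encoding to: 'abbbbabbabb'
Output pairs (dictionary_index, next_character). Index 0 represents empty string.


LZ78 encoding steps:
Dictionary: {0: ''}
Step 1: w='' (idx 0), next='a' -> output (0, 'a'), add 'a' as idx 1
Step 2: w='' (idx 0), next='b' -> output (0, 'b'), add 'b' as idx 2
Step 3: w='b' (idx 2), next='b' -> output (2, 'b'), add 'bb' as idx 3
Step 4: w='b' (idx 2), next='a' -> output (2, 'a'), add 'ba' as idx 4
Step 5: w='bb' (idx 3), next='a' -> output (3, 'a'), add 'bba' as idx 5
Step 6: w='bb' (idx 3), end of input -> output (3, '')


Encoded: [(0, 'a'), (0, 'b'), (2, 'b'), (2, 'a'), (3, 'a'), (3, '')]


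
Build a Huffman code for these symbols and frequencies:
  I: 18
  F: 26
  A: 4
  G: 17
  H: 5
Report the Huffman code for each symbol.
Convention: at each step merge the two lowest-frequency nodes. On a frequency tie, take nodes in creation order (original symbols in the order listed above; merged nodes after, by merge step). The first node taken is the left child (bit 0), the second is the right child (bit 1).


Huffman tree construction:
Step 1: Merge A(4) + H(5) = 9
Step 2: Merge (A+H)(9) + G(17) = 26
Step 3: Merge I(18) + F(26) = 44
Step 4: Merge ((A+H)+G)(26) + (I+F)(44) = 70
Read each symbol's code off the tree from the root (left child = 0, right child = 1).

Codes:
  I: 10 (length 2)
  F: 11 (length 2)
  A: 000 (length 3)
  G: 01 (length 2)
  H: 001 (length 3)
Average code length: 149/70 = 2.1286 bits/symbol


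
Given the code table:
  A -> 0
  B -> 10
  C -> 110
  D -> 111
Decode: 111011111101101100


Decoding:
111 -> D
0 -> A
111 -> D
111 -> D
0 -> A
110 -> C
110 -> C
0 -> A


Result: DADDACCA


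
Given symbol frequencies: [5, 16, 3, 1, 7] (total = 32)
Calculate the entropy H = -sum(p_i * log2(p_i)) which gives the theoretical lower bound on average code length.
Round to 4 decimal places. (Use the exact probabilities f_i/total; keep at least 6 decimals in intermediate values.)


Per-symbol terms -p_i * log2(p_i) with p_i = f_i/32:
  p = 5/32 = 0.156250: log2(p) = -2.678072, -p*log2(p) = 0.418449
  p = 16/32 = 0.500000: log2(p) = -1.000000, -p*log2(p) = 0.500000
  p = 3/32 = 0.093750: log2(p) = -3.415037, -p*log2(p) = 0.320160
  p = 1/32 = 0.031250: log2(p) = -5.000000, -p*log2(p) = 0.156250
  p = 7/32 = 0.218750: log2(p) = -2.192645, -p*log2(p) = 0.479641
H = 0.418449 + 0.500000 + 0.320160 + 0.156250 + 0.479641 = 1.874500

H = 1.8745 bits/symbol


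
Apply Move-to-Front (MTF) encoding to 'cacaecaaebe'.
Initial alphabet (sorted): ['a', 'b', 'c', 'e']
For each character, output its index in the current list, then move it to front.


MTF encoding:
'c': index 2 in ['a', 'b', 'c', 'e'] -> ['c', 'a', 'b', 'e']
'a': index 1 in ['c', 'a', 'b', 'e'] -> ['a', 'c', 'b', 'e']
'c': index 1 in ['a', 'c', 'b', 'e'] -> ['c', 'a', 'b', 'e']
'a': index 1 in ['c', 'a', 'b', 'e'] -> ['a', 'c', 'b', 'e']
'e': index 3 in ['a', 'c', 'b', 'e'] -> ['e', 'a', 'c', 'b']
'c': index 2 in ['e', 'a', 'c', 'b'] -> ['c', 'e', 'a', 'b']
'a': index 2 in ['c', 'e', 'a', 'b'] -> ['a', 'c', 'e', 'b']
'a': index 0 in ['a', 'c', 'e', 'b'] -> ['a', 'c', 'e', 'b']
'e': index 2 in ['a', 'c', 'e', 'b'] -> ['e', 'a', 'c', 'b']
'b': index 3 in ['e', 'a', 'c', 'b'] -> ['b', 'e', 'a', 'c']
'e': index 1 in ['b', 'e', 'a', 'c'] -> ['e', 'b', 'a', 'c']


Output: [2, 1, 1, 1, 3, 2, 2, 0, 2, 3, 1]


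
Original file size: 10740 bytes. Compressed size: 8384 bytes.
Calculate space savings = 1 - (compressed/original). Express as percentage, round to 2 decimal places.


ratio = compressed/original = 8384/10740 = 0.780633
savings = 1 - ratio = 1 - 0.780633 = 0.219367
as a percentage: 0.219367 * 100 = 21.94%

Space savings = 1 - 8384/10740 = 21.94%


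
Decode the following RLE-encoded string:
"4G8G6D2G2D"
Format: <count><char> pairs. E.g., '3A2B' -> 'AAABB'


Expanding each <count><char> pair:
  4G -> 'GGGG'
  8G -> 'GGGGGGGG'
  6D -> 'DDDDDD'
  2G -> 'GG'
  2D -> 'DD'

Decoded = GGGGGGGGGGGGDDDDDDGGDD


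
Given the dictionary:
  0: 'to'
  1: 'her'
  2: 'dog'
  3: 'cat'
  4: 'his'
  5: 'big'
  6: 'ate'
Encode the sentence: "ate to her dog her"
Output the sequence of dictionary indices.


Look up each word in the dictionary:
  'ate' -> 6
  'to' -> 0
  'her' -> 1
  'dog' -> 2
  'her' -> 1

Encoded: [6, 0, 1, 2, 1]


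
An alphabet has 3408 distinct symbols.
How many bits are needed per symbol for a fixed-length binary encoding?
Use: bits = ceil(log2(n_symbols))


log2(3408) = 11.7347
Bracket: 2^11 = 2048 < 3408 <= 2^12 = 4096
So ceil(log2(3408)) = 12

bits = ceil(log2(3408)) = ceil(11.7347) = 12 bits


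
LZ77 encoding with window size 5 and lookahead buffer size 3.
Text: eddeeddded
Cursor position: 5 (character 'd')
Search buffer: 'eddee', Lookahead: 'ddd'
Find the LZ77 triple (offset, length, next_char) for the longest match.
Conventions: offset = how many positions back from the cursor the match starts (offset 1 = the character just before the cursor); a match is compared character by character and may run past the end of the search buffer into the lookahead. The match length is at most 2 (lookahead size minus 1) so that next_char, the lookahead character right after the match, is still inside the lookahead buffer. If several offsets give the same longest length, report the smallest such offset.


Try each offset into the search buffer:
  offset=1 (pos 4, char 'e'): match length 0
  offset=2 (pos 3, char 'e'): match length 0
  offset=3 (pos 2, char 'd'): match length 1
  offset=4 (pos 1, char 'd'): match length 2
  offset=5 (pos 0, char 'e'): match length 0
Longest match has length 2 at offset 4.
next_char = character at position 5 + 2 = 7 -> 'd'

Best match: offset=4, length=2 (matching 'dd' starting at position 1)
LZ77 triple: (4, 2, 'd')


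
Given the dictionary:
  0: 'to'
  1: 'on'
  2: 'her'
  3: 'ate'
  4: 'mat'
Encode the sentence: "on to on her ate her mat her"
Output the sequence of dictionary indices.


Look up each word in the dictionary:
  'on' -> 1
  'to' -> 0
  'on' -> 1
  'her' -> 2
  'ate' -> 3
  'her' -> 2
  'mat' -> 4
  'her' -> 2

Encoded: [1, 0, 1, 2, 3, 2, 4, 2]


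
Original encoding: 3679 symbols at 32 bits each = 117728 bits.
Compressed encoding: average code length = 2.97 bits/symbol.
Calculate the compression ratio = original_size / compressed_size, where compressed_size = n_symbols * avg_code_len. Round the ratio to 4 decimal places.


original_size = n_symbols * orig_bits = 3679 * 32 = 117728 bits
compressed_size = n_symbols * avg_code_len = 3679 * 2.97 = 10926.63 bits
ratio = original_size / compressed_size = 117728 / 10926.63 = 10.7744

Compression ratio = 10.7744


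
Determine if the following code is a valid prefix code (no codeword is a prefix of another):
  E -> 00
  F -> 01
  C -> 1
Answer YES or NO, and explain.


Checking each pair (does one codeword prefix another?):
  E='00' vs F='01': no prefix
  E='00' vs C='1': no prefix
  F='01' vs E='00': no prefix
  F='01' vs C='1': no prefix
  C='1' vs E='00': no prefix
  C='1' vs F='01': no prefix
No violation found over all pairs.

YES -- this is a valid prefix code. No codeword is a prefix of any other codeword.


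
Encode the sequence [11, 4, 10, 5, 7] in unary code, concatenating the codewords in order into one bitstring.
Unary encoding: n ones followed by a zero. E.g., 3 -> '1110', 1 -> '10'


Encode each number as n ones followed by a terminating 0:
  11 -> 111111111110 (12 bits)
  4 -> 11110 (5 bits)
  10 -> 11111111110 (11 bits)
  5 -> 111110 (6 bits)
  7 -> 11111110 (8 bits)
Total length = 12 + 5 + 11 + 6 + 8 = 42 bits.

Unary([11, 4, 10, 5, 7]) = 111111111110111101111111111011111011111110 (42 bits)


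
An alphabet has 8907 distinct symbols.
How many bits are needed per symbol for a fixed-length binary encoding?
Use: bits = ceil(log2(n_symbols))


log2(8907) = 13.1207
Bracket: 2^13 = 8192 < 8907 <= 2^14 = 16384
So ceil(log2(8907)) = 14

bits = ceil(log2(8907)) = ceil(13.1207) = 14 bits


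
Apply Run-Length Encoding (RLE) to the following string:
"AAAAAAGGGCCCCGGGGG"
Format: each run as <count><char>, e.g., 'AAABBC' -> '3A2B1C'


Scanning runs left to right:
  i=0: run of 'A' x 6 -> '6A'
  i=6: run of 'G' x 3 -> '3G'
  i=9: run of 'C' x 4 -> '4C'
  i=13: run of 'G' x 5 -> '5G'

RLE = 6A3G4C5G


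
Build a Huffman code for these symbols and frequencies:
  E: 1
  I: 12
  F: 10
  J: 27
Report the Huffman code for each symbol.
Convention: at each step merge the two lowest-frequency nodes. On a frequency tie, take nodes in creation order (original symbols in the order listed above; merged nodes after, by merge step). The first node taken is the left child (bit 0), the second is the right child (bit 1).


Huffman tree construction:
Step 1: Merge E(1) + F(10) = 11
Step 2: Merge (E+F)(11) + I(12) = 23
Step 3: Merge ((E+F)+I)(23) + J(27) = 50
Read each symbol's code off the tree from the root (left child = 0, right child = 1).

Codes:
  E: 000 (length 3)
  I: 01 (length 2)
  F: 001 (length 3)
  J: 1 (length 1)
Average code length: 84/50 = 1.6800 bits/symbol


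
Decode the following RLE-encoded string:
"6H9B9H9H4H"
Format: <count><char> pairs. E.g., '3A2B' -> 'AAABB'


Expanding each <count><char> pair:
  6H -> 'HHHHHH'
  9B -> 'BBBBBBBBB'
  9H -> 'HHHHHHHHH'
  9H -> 'HHHHHHHHH'
  4H -> 'HHHH'

Decoded = HHHHHHBBBBBBBBBHHHHHHHHHHHHHHHHHHHHHH


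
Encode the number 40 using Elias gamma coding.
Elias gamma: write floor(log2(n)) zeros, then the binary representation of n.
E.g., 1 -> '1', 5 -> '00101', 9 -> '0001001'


num_bits = floor(log2(40)) + 1 = 6
leading_zeros = num_bits - 1 = 5
binary(40) = 101000

Elias gamma(40) = '00000' + '101000' = 00000101000 (11 bits)


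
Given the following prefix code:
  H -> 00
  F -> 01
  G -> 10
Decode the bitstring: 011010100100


Decoding step by step:
Bits 01 -> F
Bits 10 -> G
Bits 10 -> G
Bits 10 -> G
Bits 01 -> F
Bits 00 -> H


Decoded message: FGGGFH


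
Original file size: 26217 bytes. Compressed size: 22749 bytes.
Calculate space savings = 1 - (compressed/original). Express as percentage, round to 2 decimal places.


ratio = compressed/original = 22749/26217 = 0.867719
savings = 1 - ratio = 1 - 0.867719 = 0.132281
as a percentage: 0.132281 * 100 = 13.23%

Space savings = 1 - 22749/26217 = 13.23%


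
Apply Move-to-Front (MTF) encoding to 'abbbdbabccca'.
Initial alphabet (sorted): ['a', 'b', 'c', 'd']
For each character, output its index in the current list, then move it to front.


MTF encoding:
'a': index 0 in ['a', 'b', 'c', 'd'] -> ['a', 'b', 'c', 'd']
'b': index 1 in ['a', 'b', 'c', 'd'] -> ['b', 'a', 'c', 'd']
'b': index 0 in ['b', 'a', 'c', 'd'] -> ['b', 'a', 'c', 'd']
'b': index 0 in ['b', 'a', 'c', 'd'] -> ['b', 'a', 'c', 'd']
'd': index 3 in ['b', 'a', 'c', 'd'] -> ['d', 'b', 'a', 'c']
'b': index 1 in ['d', 'b', 'a', 'c'] -> ['b', 'd', 'a', 'c']
'a': index 2 in ['b', 'd', 'a', 'c'] -> ['a', 'b', 'd', 'c']
'b': index 1 in ['a', 'b', 'd', 'c'] -> ['b', 'a', 'd', 'c']
'c': index 3 in ['b', 'a', 'd', 'c'] -> ['c', 'b', 'a', 'd']
'c': index 0 in ['c', 'b', 'a', 'd'] -> ['c', 'b', 'a', 'd']
'c': index 0 in ['c', 'b', 'a', 'd'] -> ['c', 'b', 'a', 'd']
'a': index 2 in ['c', 'b', 'a', 'd'] -> ['a', 'c', 'b', 'd']


Output: [0, 1, 0, 0, 3, 1, 2, 1, 3, 0, 0, 2]


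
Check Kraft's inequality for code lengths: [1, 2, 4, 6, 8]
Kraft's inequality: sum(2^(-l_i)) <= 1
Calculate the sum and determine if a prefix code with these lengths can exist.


Sum = 2^(-1) + 2^(-2) + 2^(-4) + 2^(-6) + 2^(-8)
    = 0.5 + 0.25 + 0.0625 + 0.015625 + 0.00390625
    = 213/256 = 0.83203125
Since 0.83203125 <= 1, Kraft's inequality IS satisfied.
A prefix code with these lengths CAN exist.

Kraft sum = 0.83203125. Satisfied.


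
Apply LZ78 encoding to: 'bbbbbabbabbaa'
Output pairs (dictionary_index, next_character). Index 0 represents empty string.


LZ78 encoding steps:
Dictionary: {0: ''}
Step 1: w='' (idx 0), next='b' -> output (0, 'b'), add 'b' as idx 1
Step 2: w='b' (idx 1), next='b' -> output (1, 'b'), add 'bb' as idx 2
Step 3: w='bb' (idx 2), next='a' -> output (2, 'a'), add 'bba' as idx 3
Step 4: w='bba' (idx 3), next='b' -> output (3, 'b'), add 'bbab' as idx 4
Step 5: w='b' (idx 1), next='a' -> output (1, 'a'), add 'ba' as idx 5
Step 6: w='' (idx 0), next='a' -> output (0, 'a'), add 'a' as idx 6


Encoded: [(0, 'b'), (1, 'b'), (2, 'a'), (3, 'b'), (1, 'a'), (0, 'a')]


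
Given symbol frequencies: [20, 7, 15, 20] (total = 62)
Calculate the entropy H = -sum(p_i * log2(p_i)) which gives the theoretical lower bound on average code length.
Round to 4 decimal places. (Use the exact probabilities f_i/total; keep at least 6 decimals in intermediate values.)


Per-symbol terms -p_i * log2(p_i) with p_i = f_i/62:
  p = 20/62 = 0.322581: log2(p) = -1.632268, -p*log2(p) = 0.526538
  p = 7/62 = 0.112903: log2(p) = -3.146841, -p*log2(p) = 0.355289
  p = 15/62 = 0.241935: log2(p) = -2.047306, -p*log2(p) = 0.495316
  p = 20/62 = 0.322581: log2(p) = -1.632268, -p*log2(p) = 0.526538
H = 0.526538 + 0.355289 + 0.495316 + 0.526538 = 1.903681

H = 1.9037 bits/symbol


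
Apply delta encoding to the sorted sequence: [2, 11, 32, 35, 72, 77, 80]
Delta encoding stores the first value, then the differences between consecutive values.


First value: 2
Deltas:
  11 - 2 = 9
  32 - 11 = 21
  35 - 32 = 3
  72 - 35 = 37
  77 - 72 = 5
  80 - 77 = 3


Delta encoded: [2, 9, 21, 3, 37, 5, 3]


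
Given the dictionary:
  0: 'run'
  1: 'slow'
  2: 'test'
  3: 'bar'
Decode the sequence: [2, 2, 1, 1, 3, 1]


Look up each index in the dictionary:
  2 -> 'test'
  2 -> 'test'
  1 -> 'slow'
  1 -> 'slow'
  3 -> 'bar'
  1 -> 'slow'

Decoded: "test test slow slow bar slow"


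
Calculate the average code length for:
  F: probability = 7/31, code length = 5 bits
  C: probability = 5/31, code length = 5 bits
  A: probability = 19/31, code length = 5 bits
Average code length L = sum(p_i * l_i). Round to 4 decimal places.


Weighted contributions p_i * l_i:
  F: (7/31) * 5 = 35/31
  C: (5/31) * 5 = 25/31
  A: (19/31) * 5 = 95/31
Sum = (35 + 25 + 95)/31 = 155/31

L = 155/31 = 5.0000 bits/symbol


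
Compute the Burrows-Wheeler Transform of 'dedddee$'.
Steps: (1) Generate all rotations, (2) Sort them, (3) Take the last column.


Rotations (sorted):
  0: $dedddee -> last char: e
  1: dddee$de -> last char: e
  2: ddee$ded -> last char: d
  3: dedddee$ -> last char: $
  4: dee$dedd -> last char: d
  5: e$deddde -> last char: e
  6: edddee$d -> last char: d
  7: ee$deddd -> last char: d


BWT = eed$dedd


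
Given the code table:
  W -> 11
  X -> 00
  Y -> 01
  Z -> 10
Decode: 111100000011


Decoding:
11 -> W
11 -> W
00 -> X
00 -> X
00 -> X
11 -> W


Result: WWXXXW


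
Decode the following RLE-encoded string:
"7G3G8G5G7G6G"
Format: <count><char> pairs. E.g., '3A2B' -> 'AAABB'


Expanding each <count><char> pair:
  7G -> 'GGGGGGG'
  3G -> 'GGG'
  8G -> 'GGGGGGGG'
  5G -> 'GGGGG'
  7G -> 'GGGGGGG'
  6G -> 'GGGGGG'

Decoded = GGGGGGGGGGGGGGGGGGGGGGGGGGGGGGGGGGGG


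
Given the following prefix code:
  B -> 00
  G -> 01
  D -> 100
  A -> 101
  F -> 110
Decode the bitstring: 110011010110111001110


Decoding step by step:
Bits 110 -> F
Bits 01 -> G
Bits 101 -> A
Bits 01 -> G
Bits 101 -> A
Bits 110 -> F
Bits 01 -> G
Bits 110 -> F


Decoded message: FGAGAFGF


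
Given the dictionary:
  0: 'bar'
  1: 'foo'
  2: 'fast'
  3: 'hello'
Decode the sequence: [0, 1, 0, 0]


Look up each index in the dictionary:
  0 -> 'bar'
  1 -> 'foo'
  0 -> 'bar'
  0 -> 'bar'

Decoded: "bar foo bar bar"


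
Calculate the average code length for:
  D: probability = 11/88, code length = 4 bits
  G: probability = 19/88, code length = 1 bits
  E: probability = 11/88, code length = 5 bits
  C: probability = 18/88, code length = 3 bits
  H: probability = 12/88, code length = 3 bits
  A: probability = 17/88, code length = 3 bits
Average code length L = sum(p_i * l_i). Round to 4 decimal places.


Weighted contributions p_i * l_i:
  D: (11/88) * 4 = 44/88
  G: (19/88) * 1 = 19/88
  E: (11/88) * 5 = 55/88
  C: (18/88) * 3 = 54/88
  H: (12/88) * 3 = 36/88
  A: (17/88) * 3 = 51/88
Sum = (44 + 19 + 55 + 54 + 36 + 51)/88 = 259/88

L = 259/88 = 2.9432 bits/symbol


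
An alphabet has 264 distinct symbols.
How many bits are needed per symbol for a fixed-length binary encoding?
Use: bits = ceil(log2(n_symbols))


log2(264) = 8.0444
Bracket: 2^8 = 256 < 264 <= 2^9 = 512
So ceil(log2(264)) = 9

bits = ceil(log2(264)) = ceil(8.0444) = 9 bits


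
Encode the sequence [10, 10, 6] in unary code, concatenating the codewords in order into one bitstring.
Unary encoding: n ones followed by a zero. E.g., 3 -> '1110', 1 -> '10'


Encode each number as n ones followed by a terminating 0:
  10 -> 11111111110 (11 bits)
  10 -> 11111111110 (11 bits)
  6 -> 1111110 (7 bits)
Total length = 11 + 11 + 7 = 29 bits.

Unary([10, 10, 6]) = 11111111110111111111101111110 (29 bits)


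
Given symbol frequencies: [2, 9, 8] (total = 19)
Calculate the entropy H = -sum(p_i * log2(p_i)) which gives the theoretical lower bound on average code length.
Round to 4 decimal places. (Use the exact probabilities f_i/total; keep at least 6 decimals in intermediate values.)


Per-symbol terms -p_i * log2(p_i) with p_i = f_i/19:
  p = 2/19 = 0.105263: log2(p) = -3.247928, -p*log2(p) = 0.341887
  p = 9/19 = 0.473684: log2(p) = -1.078003, -p*log2(p) = 0.510633
  p = 8/19 = 0.421053: log2(p) = -1.247928, -p*log2(p) = 0.525443
H = 0.341887 + 0.510633 + 0.525443 = 1.377963

H = 1.378 bits/symbol


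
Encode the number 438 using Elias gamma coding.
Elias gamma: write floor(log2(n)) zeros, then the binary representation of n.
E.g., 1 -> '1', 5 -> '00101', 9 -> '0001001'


num_bits = floor(log2(438)) + 1 = 9
leading_zeros = num_bits - 1 = 8
binary(438) = 110110110

Elias gamma(438) = '00000000' + '110110110' = 00000000110110110 (17 bits)


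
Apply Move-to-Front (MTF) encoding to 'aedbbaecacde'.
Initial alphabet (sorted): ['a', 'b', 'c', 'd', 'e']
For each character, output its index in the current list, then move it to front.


MTF encoding:
'a': index 0 in ['a', 'b', 'c', 'd', 'e'] -> ['a', 'b', 'c', 'd', 'e']
'e': index 4 in ['a', 'b', 'c', 'd', 'e'] -> ['e', 'a', 'b', 'c', 'd']
'd': index 4 in ['e', 'a', 'b', 'c', 'd'] -> ['d', 'e', 'a', 'b', 'c']
'b': index 3 in ['d', 'e', 'a', 'b', 'c'] -> ['b', 'd', 'e', 'a', 'c']
'b': index 0 in ['b', 'd', 'e', 'a', 'c'] -> ['b', 'd', 'e', 'a', 'c']
'a': index 3 in ['b', 'd', 'e', 'a', 'c'] -> ['a', 'b', 'd', 'e', 'c']
'e': index 3 in ['a', 'b', 'd', 'e', 'c'] -> ['e', 'a', 'b', 'd', 'c']
'c': index 4 in ['e', 'a', 'b', 'd', 'c'] -> ['c', 'e', 'a', 'b', 'd']
'a': index 2 in ['c', 'e', 'a', 'b', 'd'] -> ['a', 'c', 'e', 'b', 'd']
'c': index 1 in ['a', 'c', 'e', 'b', 'd'] -> ['c', 'a', 'e', 'b', 'd']
'd': index 4 in ['c', 'a', 'e', 'b', 'd'] -> ['d', 'c', 'a', 'e', 'b']
'e': index 3 in ['d', 'c', 'a', 'e', 'b'] -> ['e', 'd', 'c', 'a', 'b']


Output: [0, 4, 4, 3, 0, 3, 3, 4, 2, 1, 4, 3]


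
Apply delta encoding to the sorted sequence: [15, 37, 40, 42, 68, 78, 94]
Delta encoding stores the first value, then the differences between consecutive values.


First value: 15
Deltas:
  37 - 15 = 22
  40 - 37 = 3
  42 - 40 = 2
  68 - 42 = 26
  78 - 68 = 10
  94 - 78 = 16


Delta encoded: [15, 22, 3, 2, 26, 10, 16]


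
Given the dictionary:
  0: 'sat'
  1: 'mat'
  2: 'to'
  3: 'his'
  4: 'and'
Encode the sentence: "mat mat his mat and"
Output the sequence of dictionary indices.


Look up each word in the dictionary:
  'mat' -> 1
  'mat' -> 1
  'his' -> 3
  'mat' -> 1
  'and' -> 4

Encoded: [1, 1, 3, 1, 4]


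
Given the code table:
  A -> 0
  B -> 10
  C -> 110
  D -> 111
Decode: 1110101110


Decoding:
111 -> D
0 -> A
10 -> B
111 -> D
0 -> A


Result: DABDA


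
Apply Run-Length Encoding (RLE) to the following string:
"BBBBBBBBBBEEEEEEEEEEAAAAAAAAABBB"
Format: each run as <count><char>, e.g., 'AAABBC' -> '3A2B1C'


Scanning runs left to right:
  i=0: run of 'B' x 10 -> '10B'
  i=10: run of 'E' x 10 -> '10E'
  i=20: run of 'A' x 9 -> '9A'
  i=29: run of 'B' x 3 -> '3B'

RLE = 10B10E9A3B


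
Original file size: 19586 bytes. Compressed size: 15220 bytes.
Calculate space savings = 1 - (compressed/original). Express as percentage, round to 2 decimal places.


ratio = compressed/original = 15220/19586 = 0.777086
savings = 1 - ratio = 1 - 0.777086 = 0.222914
as a percentage: 0.222914 * 100 = 22.29%

Space savings = 1 - 15220/19586 = 22.29%


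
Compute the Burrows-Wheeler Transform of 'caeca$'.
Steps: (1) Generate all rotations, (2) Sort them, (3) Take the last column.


Rotations (sorted):
  0: $caeca -> last char: a
  1: a$caec -> last char: c
  2: aeca$c -> last char: c
  3: ca$cae -> last char: e
  4: caeca$ -> last char: $
  5: eca$ca -> last char: a


BWT = acce$a


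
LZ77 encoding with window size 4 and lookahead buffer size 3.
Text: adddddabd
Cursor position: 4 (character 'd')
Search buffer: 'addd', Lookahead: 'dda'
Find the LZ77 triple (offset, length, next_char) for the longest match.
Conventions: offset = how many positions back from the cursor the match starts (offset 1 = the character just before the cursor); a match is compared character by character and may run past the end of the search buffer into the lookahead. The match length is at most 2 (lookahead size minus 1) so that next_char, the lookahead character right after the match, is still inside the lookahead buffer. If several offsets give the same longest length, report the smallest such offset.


Try each offset into the search buffer:
  offset=1 (pos 3, char 'd'): match length 2
  offset=2 (pos 2, char 'd'): match length 2
  offset=3 (pos 1, char 'd'): match length 2
  offset=4 (pos 0, char 'a'): match length 0
Longest match has length 2, found at offsets 1, 2, 3; take the smallest, offset 1.
next_char = character at position 4 + 2 = 6 -> 'a'

Best match: offset=1, length=2 (matching 'dd' starting at position 3)
LZ77 triple: (1, 2, 'a')


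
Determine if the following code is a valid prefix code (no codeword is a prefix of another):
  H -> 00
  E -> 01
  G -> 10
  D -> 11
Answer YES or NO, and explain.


Checking each pair (does one codeword prefix another?):
  H='00' vs E='01': no prefix
  H='00' vs G='10': no prefix
  H='00' vs D='11': no prefix
  E='01' vs H='00': no prefix
  E='01' vs G='10': no prefix
  E='01' vs D='11': no prefix
  G='10' vs H='00': no prefix
  G='10' vs E='01': no prefix
  G='10' vs D='11': no prefix
  D='11' vs H='00': no prefix
  D='11' vs E='01': no prefix
  D='11' vs G='10': no prefix
No violation found over all pairs.

YES -- this is a valid prefix code. No codeword is a prefix of any other codeword.


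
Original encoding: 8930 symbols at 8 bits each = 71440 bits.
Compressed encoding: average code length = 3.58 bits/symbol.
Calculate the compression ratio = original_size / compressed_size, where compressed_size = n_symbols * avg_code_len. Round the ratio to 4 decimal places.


original_size = n_symbols * orig_bits = 8930 * 8 = 71440 bits
compressed_size = n_symbols * avg_code_len = 8930 * 3.58 = 31969.4 bits
ratio = original_size / compressed_size = 71440 / 31969.4 = 2.2346

Compression ratio = 2.2346


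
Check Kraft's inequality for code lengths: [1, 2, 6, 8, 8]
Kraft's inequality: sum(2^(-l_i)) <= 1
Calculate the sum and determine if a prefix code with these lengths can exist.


Sum = 2^(-1) + 2^(-2) + 2^(-6) + 2^(-8) + 2^(-8)
    = 0.5 + 0.25 + 0.015625 + 0.00390625 + 0.00390625
    = 198/256 = 0.7734375
Since 0.7734375 <= 1, Kraft's inequality IS satisfied.
A prefix code with these lengths CAN exist.

Kraft sum = 0.7734375. Satisfied.


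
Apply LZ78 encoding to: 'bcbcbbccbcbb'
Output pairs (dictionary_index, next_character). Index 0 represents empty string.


LZ78 encoding steps:
Dictionary: {0: ''}
Step 1: w='' (idx 0), next='b' -> output (0, 'b'), add 'b' as idx 1
Step 2: w='' (idx 0), next='c' -> output (0, 'c'), add 'c' as idx 2
Step 3: w='b' (idx 1), next='c' -> output (1, 'c'), add 'bc' as idx 3
Step 4: w='b' (idx 1), next='b' -> output (1, 'b'), add 'bb' as idx 4
Step 5: w='c' (idx 2), next='c' -> output (2, 'c'), add 'cc' as idx 5
Step 6: w='bc' (idx 3), next='b' -> output (3, 'b'), add 'bcb' as idx 6
Step 7: w='b' (idx 1), end of input -> output (1, '')


Encoded: [(0, 'b'), (0, 'c'), (1, 'c'), (1, 'b'), (2, 'c'), (3, 'b'), (1, '')]


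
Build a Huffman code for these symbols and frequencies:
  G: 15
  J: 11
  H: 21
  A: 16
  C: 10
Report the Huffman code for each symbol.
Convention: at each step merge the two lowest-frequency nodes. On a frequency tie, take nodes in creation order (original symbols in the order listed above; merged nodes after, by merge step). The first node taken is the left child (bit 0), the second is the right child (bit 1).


Huffman tree construction:
Step 1: Merge C(10) + J(11) = 21
Step 2: Merge G(15) + A(16) = 31
Step 3: Merge H(21) + (C+J)(21) = 42
Step 4: Merge (G+A)(31) + (H+(C+J))(42) = 73
Read each symbol's code off the tree from the root (left child = 0, right child = 1).

Codes:
  G: 00 (length 2)
  J: 111 (length 3)
  H: 10 (length 2)
  A: 01 (length 2)
  C: 110 (length 3)
Average code length: 167/73 = 2.2877 bits/symbol
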